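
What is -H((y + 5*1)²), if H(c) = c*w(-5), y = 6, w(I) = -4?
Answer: 484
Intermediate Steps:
H(c) = -4*c (H(c) = c*(-4) = -4*c)
-H((y + 5*1)²) = -(-4)*(6 + 5*1)² = -(-4)*(6 + 5)² = -(-4)*11² = -(-4)*121 = -1*(-484) = 484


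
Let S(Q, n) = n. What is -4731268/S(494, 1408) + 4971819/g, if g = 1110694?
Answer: -655998832355/195482144 ≈ -3355.8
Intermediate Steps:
-4731268/S(494, 1408) + 4971819/g = -4731268/1408 + 4971819/1110694 = -4731268*1/1408 + 4971819*(1/1110694) = -1182817/352 + 4971819/1110694 = -655998832355/195482144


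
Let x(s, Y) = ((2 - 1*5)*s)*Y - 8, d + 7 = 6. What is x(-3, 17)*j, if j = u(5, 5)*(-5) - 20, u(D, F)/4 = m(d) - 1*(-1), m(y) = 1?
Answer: -8700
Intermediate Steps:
d = -1 (d = -7 + 6 = -1)
u(D, F) = 8 (u(D, F) = 4*(1 - 1*(-1)) = 4*(1 + 1) = 4*2 = 8)
j = -60 (j = 8*(-5) - 20 = -40 - 20 = -60)
x(s, Y) = -8 - 3*Y*s (x(s, Y) = ((2 - 5)*s)*Y - 8 = (-3*s)*Y - 8 = -3*Y*s - 8 = -8 - 3*Y*s)
x(-3, 17)*j = (-8 - 3*17*(-3))*(-60) = (-8 + 153)*(-60) = 145*(-60) = -8700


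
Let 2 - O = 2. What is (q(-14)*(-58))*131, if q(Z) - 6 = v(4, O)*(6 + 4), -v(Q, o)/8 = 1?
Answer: 562252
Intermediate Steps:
O = 0 (O = 2 - 1*2 = 2 - 2 = 0)
v(Q, o) = -8 (v(Q, o) = -8*1 = -8)
q(Z) = -74 (q(Z) = 6 - 8*(6 + 4) = 6 - 8*10 = 6 - 80 = -74)
(q(-14)*(-58))*131 = -74*(-58)*131 = 4292*131 = 562252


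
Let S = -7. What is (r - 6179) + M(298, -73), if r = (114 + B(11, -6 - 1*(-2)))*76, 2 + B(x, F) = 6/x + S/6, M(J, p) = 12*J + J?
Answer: 203273/33 ≈ 6159.8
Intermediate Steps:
M(J, p) = 13*J
B(x, F) = -19/6 + 6/x (B(x, F) = -2 + (6/x - 7/6) = -2 + (-7/6 + 6/x) = -19/6 + 6/x)
r = 279338/33 (r = (114 + (-19/6 + 6/11))*76 = (114 - 173/66)*76 = (7351/66)*76 = 279338/33 ≈ 8464.8)
(r - 6179) + M(298, -73) = (279338/33 - 6179) + 13*298 = 75431/33 + 3874 = 203273/33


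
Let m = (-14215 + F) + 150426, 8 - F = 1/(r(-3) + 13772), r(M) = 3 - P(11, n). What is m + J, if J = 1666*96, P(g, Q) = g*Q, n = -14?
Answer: 4125142994/13929 ≈ 2.9616e+5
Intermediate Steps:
P(g, Q) = Q*g
J = 159936
r(M) = 157 (r(M) = 3 - (-14)*11 = 3 - 1*(-154) = 3 + 154 = 157)
F = 111431/13929 (F = 8 - 1/(157 + 13772) = 8 - 1/13929 = 111431/13929 ≈ 7.9999)
m = 1897394450/13929 (m = (-14215 + 111431/13929) + 150426 = -197889304/13929 + 150426 = 1897394450/13929 ≈ 1.3622e+5)
m + J = 1897394450/13929 + 159936 = 4125142994/13929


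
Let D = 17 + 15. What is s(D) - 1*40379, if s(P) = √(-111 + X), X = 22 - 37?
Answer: -40379 + 3*I*√14 ≈ -40379.0 + 11.225*I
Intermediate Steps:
D = 32
X = -15
s(P) = 3*I*√14 (s(P) = √(-111 - 15) = √(-126) = 3*I*√14)
s(D) - 1*40379 = 3*I*√14 - 1*40379 = 3*I*√14 - 40379 = -40379 + 3*I*√14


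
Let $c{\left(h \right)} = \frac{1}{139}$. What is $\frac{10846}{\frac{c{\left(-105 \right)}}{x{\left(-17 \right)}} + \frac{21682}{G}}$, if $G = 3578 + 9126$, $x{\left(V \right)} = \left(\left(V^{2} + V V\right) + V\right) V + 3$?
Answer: $\frac{2685289541088}{422552021} \approx 6354.9$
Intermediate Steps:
$x{\left(V \right)} = 3 + V \left(V + 2 V^{2}\right)$ ($x{\left(V \right)} = \left(\left(V^{2} + V^{2}\right) + V\right) V + 3 = \left(2 V^{2} + V\right) V + 3 = \left(V + 2 V^{2}\right) V + 3 = V \left(V + 2 V^{2}\right) + 3 = 3 + V \left(V + 2 V^{2}\right)$)
$c{\left(h \right)} = \frac{1}{139}$
$G = 12704$
$\frac{10846}{\frac{c{\left(-105 \right)}}{x{\left(-17 \right)}} + \frac{21682}{G}} = \frac{10846}{\frac{1}{139 \left(3 + \left(-17\right)^{2} + 2 \left(-17\right)^{3}\right)} + \frac{21682}{12704}} = \frac{10846}{\frac{1}{139 \left(3 + 289 + 2 \left(-4913\right)\right)} + 21682 \cdot \frac{1}{12704}} = \frac{10846}{\frac{1}{139 \left(3 + 289 - 9826\right)} + \frac{10841}{6352}} = \frac{10846}{\frac{1}{139 \left(-9534\right)} + \frac{10841}{6352}} = \frac{10846}{\frac{1}{139} \left(- \frac{1}{9534}\right) + \frac{10841}{6352}} = \frac{10846}{- \frac{1}{1325226} + \frac{10841}{6352}} = \frac{10846}{\frac{7183384357}{4208917776}} = 10846 \cdot \frac{4208917776}{7183384357} = \frac{2685289541088}{422552021}$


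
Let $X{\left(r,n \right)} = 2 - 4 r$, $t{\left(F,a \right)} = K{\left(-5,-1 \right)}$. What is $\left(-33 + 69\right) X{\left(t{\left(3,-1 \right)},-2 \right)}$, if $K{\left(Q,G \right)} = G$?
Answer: $216$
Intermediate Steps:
$t{\left(F,a \right)} = -1$
$\left(-33 + 69\right) X{\left(t{\left(3,-1 \right)},-2 \right)} = \left(-33 + 69\right) \left(2 - -4\right) = 36 \left(2 + 4\right) = 36 \cdot 6 = 216$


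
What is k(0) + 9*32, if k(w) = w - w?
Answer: 288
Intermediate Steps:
k(w) = 0
k(0) + 9*32 = 0 + 9*32 = 0 + 288 = 288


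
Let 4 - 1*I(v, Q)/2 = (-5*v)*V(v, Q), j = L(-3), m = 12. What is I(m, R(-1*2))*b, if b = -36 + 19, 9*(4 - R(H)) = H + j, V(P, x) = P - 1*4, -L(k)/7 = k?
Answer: -16456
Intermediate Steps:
L(k) = -7*k
j = 21 (j = -7*(-3) = 21)
V(P, x) = -4 + P (V(P, x) = P - 4 = -4 + P)
R(H) = 5/3 - H/9 (R(H) = 4 - (H + 21)/9 = 4 - (21 + H)/9 = 4 + (-7/3 - H/9) = 5/3 - H/9)
I(v, Q) = 8 + 10*v*(-4 + v) (I(v, Q) = 8 - 2*(-5*v)*(-4 + v) = 8 - (-10)*v*(-4 + v) = 8 + 10*v*(-4 + v))
b = -17
I(m, R(-1*2))*b = (8 + 10*12*(-4 + 12))*(-17) = (8 + 10*12*8)*(-17) = (8 + 960)*(-17) = 968*(-17) = -16456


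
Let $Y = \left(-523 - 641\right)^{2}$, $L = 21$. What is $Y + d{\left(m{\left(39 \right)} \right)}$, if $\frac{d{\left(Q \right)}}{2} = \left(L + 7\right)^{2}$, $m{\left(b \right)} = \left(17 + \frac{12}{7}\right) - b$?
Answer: $1356464$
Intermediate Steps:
$m{\left(b \right)} = \frac{131}{7} - b$ ($m{\left(b \right)} = \left(17 + 12 \cdot \frac{1}{7}\right) - b = \left(17 + \frac{12}{7}\right) - b = \frac{131}{7} - b$)
$d{\left(Q \right)} = 1568$ ($d{\left(Q \right)} = 2 \left(21 + 7\right)^{2} = 2 \cdot 28^{2} = 2 \cdot 784 = 1568$)
$Y = 1354896$ ($Y = \left(-1164\right)^{2} = 1354896$)
$Y + d{\left(m{\left(39 \right)} \right)} = 1354896 + 1568 = 1356464$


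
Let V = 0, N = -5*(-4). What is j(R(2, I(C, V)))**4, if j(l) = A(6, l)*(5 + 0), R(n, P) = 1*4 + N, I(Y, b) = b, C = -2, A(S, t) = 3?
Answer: 50625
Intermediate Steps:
N = 20
R(n, P) = 24 (R(n, P) = 1*4 + 20 = 4 + 20 = 24)
j(l) = 15 (j(l) = 3*(5 + 0) = 3*5 = 15)
j(R(2, I(C, V)))**4 = 15**4 = 50625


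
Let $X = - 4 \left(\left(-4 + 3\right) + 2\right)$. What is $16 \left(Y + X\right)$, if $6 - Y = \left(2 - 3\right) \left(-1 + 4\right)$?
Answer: $80$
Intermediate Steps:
$Y = 9$ ($Y = 6 - \left(2 - 3\right) \left(-1 + 4\right) = 6 - \left(-1\right) 3 = 6 - -3 = 6 + 3 = 9$)
$X = -4$ ($X = - 4 \left(-1 + 2\right) = \left(-4\right) 1 = -4$)
$16 \left(Y + X\right) = 16 \left(9 - 4\right) = 16 \cdot 5 = 80$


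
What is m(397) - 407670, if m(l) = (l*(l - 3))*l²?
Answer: 24652476892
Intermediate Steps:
m(l) = l³*(-3 + l) (m(l) = (l*(-3 + l))*l² = l³*(-3 + l))
m(397) - 407670 = 397³*(-3 + 397) - 407670 = 62570773*394 - 407670 = 24652884562 - 407670 = 24652476892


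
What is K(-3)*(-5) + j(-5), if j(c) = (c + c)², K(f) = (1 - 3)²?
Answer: 80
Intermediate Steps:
K(f) = 4 (K(f) = (-2)² = 4)
j(c) = 4*c² (j(c) = (2*c)² = 4*c²)
K(-3)*(-5) + j(-5) = 4*(-5) + 4*(-5)² = -20 + 4*25 = -20 + 100 = 80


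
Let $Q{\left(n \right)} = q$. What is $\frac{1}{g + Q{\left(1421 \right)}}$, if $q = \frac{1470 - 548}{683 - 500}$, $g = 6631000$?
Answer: $\frac{183}{1213473922} \approx 1.5081 \cdot 10^{-7}$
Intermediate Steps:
$q = \frac{922}{183} \approx 5.0383$
$Q{\left(n \right)} = \frac{922}{183}$
$\frac{1}{g + Q{\left(1421 \right)}} = \frac{1}{6631000 + \frac{922}{183}} = \frac{1}{\frac{1213473922}{183}} = \frac{183}{1213473922}$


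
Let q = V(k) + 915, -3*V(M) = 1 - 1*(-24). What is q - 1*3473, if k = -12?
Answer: -7699/3 ≈ -2566.3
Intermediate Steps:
V(M) = -25/3 (V(M) = -(1 - 1*(-24))/3 = -(1 + 24)/3 = -1/3*25 = -25/3)
q = 2720/3 (q = -25/3 + 915 = 2720/3 ≈ 906.67)
q - 1*3473 = 2720/3 - 1*3473 = 2720/3 - 3473 = -7699/3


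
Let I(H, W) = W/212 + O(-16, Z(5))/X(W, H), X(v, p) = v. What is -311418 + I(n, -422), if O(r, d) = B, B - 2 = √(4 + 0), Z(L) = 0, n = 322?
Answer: -6965219721/22366 ≈ -3.1142e+5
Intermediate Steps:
B = 4 (B = 2 + √(4 + 0) = 2 + √4 = 2 + 2 = 4)
O(r, d) = 4
I(H, W) = 4/W + W/212 (I(H, W) = W/212 + 4/W = 4/W + W/212)
-311418 + I(n, -422) = -311418 + (4/(-422) + (1/212)*(-422)) = -311418 + (4*(-1/422) - 211/106) = -311418 + (-2/211 - 211/106) = -311418 - 44733/22366 = -6965219721/22366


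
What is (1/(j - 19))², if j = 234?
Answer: 1/46225 ≈ 2.1633e-5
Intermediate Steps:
(1/(j - 19))² = (1/(234 - 19))² = (1/215)² = 1/46225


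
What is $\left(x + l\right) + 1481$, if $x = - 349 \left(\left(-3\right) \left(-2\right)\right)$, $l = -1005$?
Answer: $-1618$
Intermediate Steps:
$x = -2094$ ($x = \left(-349\right) 6 = -2094$)
$\left(x + l\right) + 1481 = \left(-2094 - 1005\right) + 1481 = -3099 + 1481 = -1618$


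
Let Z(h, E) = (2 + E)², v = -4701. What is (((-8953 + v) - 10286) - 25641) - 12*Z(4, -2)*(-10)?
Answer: -49581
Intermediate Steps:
(((-8953 + v) - 10286) - 25641) - 12*Z(4, -2)*(-10) = (((-8953 - 4701) - 10286) - 25641) - 12*(2 - 2)²*(-10) = ((-13654 - 10286) - 25641) - 12*0²*(-10) = (-23940 - 25641) - 12*0*(-10) = -49581 + 0*(-10) = -49581 + 0 = -49581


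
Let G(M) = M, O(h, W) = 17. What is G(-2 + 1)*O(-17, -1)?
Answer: -17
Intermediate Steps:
G(-2 + 1)*O(-17, -1) = (-2 + 1)*17 = -1*17 = -17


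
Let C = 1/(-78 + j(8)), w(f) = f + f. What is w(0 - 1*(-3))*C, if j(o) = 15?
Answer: -2/21 ≈ -0.095238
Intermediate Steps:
w(f) = 2*f
C = -1/63 (C = 1/(-78 + 15) = 1/(-63) = -1/63 ≈ -0.015873)
w(0 - 1*(-3))*C = (2*(0 - 1*(-3)))*(-1/63) = (2*(0 + 3))*(-1/63) = (2*3)*(-1/63) = 6*(-1/63) = -2/21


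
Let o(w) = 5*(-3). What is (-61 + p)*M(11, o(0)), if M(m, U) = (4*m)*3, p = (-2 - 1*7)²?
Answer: 2640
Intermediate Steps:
o(w) = -15
p = 81 (p = (-2 - 7)² = (-9)² = 81)
M(m, U) = 12*m
(-61 + p)*M(11, o(0)) = (-61 + 81)*(12*11) = 20*132 = 2640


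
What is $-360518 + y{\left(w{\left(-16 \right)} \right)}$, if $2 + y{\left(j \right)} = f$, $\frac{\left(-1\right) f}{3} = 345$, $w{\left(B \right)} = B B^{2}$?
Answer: $-361555$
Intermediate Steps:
$w{\left(B \right)} = B^{3}$
$f = -1035$ ($f = \left(-3\right) 345 = -1035$)
$y{\left(j \right)} = -1037$ ($y{\left(j \right)} = -2 - 1035 = -1037$)
$-360518 + y{\left(w{\left(-16 \right)} \right)} = -360518 - 1037 = -361555$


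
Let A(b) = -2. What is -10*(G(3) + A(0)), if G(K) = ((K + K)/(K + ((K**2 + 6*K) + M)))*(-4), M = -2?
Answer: 200/7 ≈ 28.571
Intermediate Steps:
G(K) = -8*K/(-2 + K**2 + 7*K) (G(K) = ((K + K)/(K + ((K**2 + 6*K) - 2)))*(-4) = ((2*K)/(K + (-2 + K**2 + 6*K)))*(-4) = ((2*K)/(-2 + K**2 + 7*K))*(-4) = (2*K/(-2 + K**2 + 7*K))*(-4) = -8*K/(-2 + K**2 + 7*K))
-10*(G(3) + A(0)) = -10*(-8*3/(-2 + 3**2 + 7*3) - 2) = -10*(-8*3/(-2 + 9 + 21) - 2) = -10*(-8*3/28 - 2) = -10*(-8*3*1/28 - 2) = -10*(-6/7 - 2) = -10*(-20/7) = 200/7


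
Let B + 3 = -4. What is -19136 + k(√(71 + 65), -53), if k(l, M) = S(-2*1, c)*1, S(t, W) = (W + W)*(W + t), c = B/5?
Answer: -478162/25 ≈ -19126.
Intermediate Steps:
B = -7 (B = -3 - 4 = -7)
c = -7/5 ≈ -1.4000
S(t, W) = 2*W*(W + t) (S(t, W) = (2*W)*(W + t) = 2*W*(W + t))
k(l, M) = 238/25 (k(l, M) = (2*(-7/5)*(-7/5 - 2*1))*1 = (2*(-7/5)*(-7/5 - 2))*1 = (2*(-7/5)*(-17/5))*1 = (238/25)*1 = 238/25)
-19136 + k(√(71 + 65), -53) = -19136 + 238/25 = -478162/25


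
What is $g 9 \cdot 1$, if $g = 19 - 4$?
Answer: $135$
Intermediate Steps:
$g = 15$
$g 9 \cdot 1 = 15 \cdot 9 \cdot 1 = 135 \cdot 1 = 135$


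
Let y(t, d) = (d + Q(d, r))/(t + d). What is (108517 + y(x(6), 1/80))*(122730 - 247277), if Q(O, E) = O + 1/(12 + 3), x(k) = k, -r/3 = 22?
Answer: -19502821330991/1443 ≈ -1.3515e+10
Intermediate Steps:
r = -66 (r = -3*22 = -66)
Q(O, E) = 1/15 + O (Q(O, E) = O + 1/15 = 1/15 + O)
y(t, d) = (1/15 + 2*d)/(d + t) (y(t, d) = (d + (1/15 + d))/(t + d) = (1/15 + 2*d)/(d + t))
(108517 + y(x(6), 1/80))*(122730 - 247277) = (108517 + (1/15 + 2/80)/(1/80 + 6))*(122730 - 247277) = (108517 + (1/15 + 2*(1/80))/(1/80 + 6))*(-124547) = (108517 + (1/15 + 1/40)/(481/80))*(-124547) = (108517 + (80/481)*(11/120))*(-124547) = (108517 + 22/1443)*(-124547) = (156590053/1443)*(-124547) = -19502821330991/1443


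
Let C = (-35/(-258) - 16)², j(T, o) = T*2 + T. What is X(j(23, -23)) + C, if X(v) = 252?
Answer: 33526777/66564 ≈ 503.68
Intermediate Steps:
j(T, o) = 3*T (j(T, o) = 2*T + T = 3*T)
C = 16752649/66564 (C = (-35*(-1/258) - 16)² = (35/258 - 16)² = (-4093/258)² = 16752649/66564 ≈ 251.68)
X(j(23, -23)) + C = 252 + 16752649/66564 = 33526777/66564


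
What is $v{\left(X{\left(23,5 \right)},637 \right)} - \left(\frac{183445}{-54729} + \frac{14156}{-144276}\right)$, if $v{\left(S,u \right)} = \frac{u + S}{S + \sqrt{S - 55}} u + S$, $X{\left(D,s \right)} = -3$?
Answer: $\frac{- 265740408604353 i + 296100911 \sqrt{58}}{658006767 \left(\sqrt{58} + 3 i\right)} \approx -18083.0 - 45906.0 i$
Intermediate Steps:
$v{\left(S,u \right)} = S + \frac{u \left(S + u\right)}{S + \sqrt{-55 + S}}$ ($v{\left(S,u \right)} = \frac{S + u}{S + \sqrt{-55 + S}} u + S = \frac{u \left(S + u\right)}{S + \sqrt{-55 + S}} + S = S + \frac{u \left(S + u\right)}{S + \sqrt{-55 + S}}$)
$v{\left(X{\left(23,5 \right)},637 \right)} - \left(\frac{183445}{-54729} + \frac{14156}{-144276}\right) = \frac{\left(-3\right)^{2} + 637^{2} - 1911 - 3 \sqrt{-55 - 3}}{-3 + \sqrt{-55 - 3}} - \left(\frac{183445}{-54729} + \frac{14156}{-144276}\right) = \frac{9 + 405769 - 1911 - 3 \sqrt{-58}}{-3 + \sqrt{-58}} - \left(183445 \left(- \frac{1}{54729}\right) + 14156 \left(- \frac{1}{144276}\right)\right) = \frac{9 + 405769 - 1911 - 3 i \sqrt{58}}{-3 + i \sqrt{58}} - \left(- \frac{183445}{54729} - \frac{3539}{36069}\right) = \frac{9 + 405769 - 1911 - 3 i \sqrt{58}}{-3 + i \sqrt{58}} - - \frac{2270121212}{658006767} = \frac{403867 - 3 i \sqrt{58}}{-3 + i \sqrt{58}} + \frac{2270121212}{658006767} = \frac{2270121212}{658006767} + \frac{403867 - 3 i \sqrt{58}}{-3 + i \sqrt{58}}$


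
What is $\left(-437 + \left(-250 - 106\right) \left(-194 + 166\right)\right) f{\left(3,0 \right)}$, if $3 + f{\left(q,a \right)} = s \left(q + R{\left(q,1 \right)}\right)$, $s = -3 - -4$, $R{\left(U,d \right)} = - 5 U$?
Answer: $-142965$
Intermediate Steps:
$s = 1$ ($s = -3 + 4 = 1$)
$f{\left(q,a \right)} = -3 - 4 q$ ($f{\left(q,a \right)} = -3 + 1 \left(q - 5 q\right) = -3 + 1 \left(- 4 q\right) = -3 - 4 q$)
$\left(-437 + \left(-250 - 106\right) \left(-194 + 166\right)\right) f{\left(3,0 \right)} = \left(-437 + \left(-250 - 106\right) \left(-194 + 166\right)\right) \left(-3 - 12\right) = \left(-437 - -9968\right) \left(-3 - 12\right) = \left(-437 + 9968\right) \left(-15\right) = 9531 \left(-15\right) = -142965$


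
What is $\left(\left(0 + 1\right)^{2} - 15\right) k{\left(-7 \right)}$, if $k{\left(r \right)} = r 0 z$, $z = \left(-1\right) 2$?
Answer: $0$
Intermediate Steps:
$z = -2$
$k{\left(r \right)} = 0$ ($k{\left(r \right)} = r 0 \left(-2\right) = 0 \left(-2\right) = 0$)
$\left(\left(0 + 1\right)^{2} - 15\right) k{\left(-7 \right)} = \left(\left(0 + 1\right)^{2} - 15\right) 0 = \left(1^{2} - 15\right) 0 = \left(1 - 15\right) 0 = \left(-14\right) 0 = 0$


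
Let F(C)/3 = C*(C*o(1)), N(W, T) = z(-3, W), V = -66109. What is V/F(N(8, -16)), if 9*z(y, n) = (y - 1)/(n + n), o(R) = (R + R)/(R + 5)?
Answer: -85677264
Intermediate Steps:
o(R) = 2*R/(5 + R) (o(R) = (2*R)/(5 + R) = 2*R/(5 + R))
z(y, n) = (-1 + y)/(18*n) (z(y, n) = ((y - 1)/(n + n))/9 = ((-1 + y)/((2*n)))/9 = ((-1 + y)*(1/(2*n)))/9 = ((-1 + y)/(2*n))/9 = (-1 + y)/(18*n))
N(W, T) = -2/(9*W) (N(W, T) = (-1 - 3)/(18*W) = (1/18)*(-4)/W = -2/(9*W))
F(C) = C**2 (F(C) = 3*(C*(C*(2*1/(5 + 1)))) = 3*(C*(C*(2*1/6))) = 3*(C*(C*(2*1*(1/6)))) = 3*(C*(C*(1/3))) = 3*(C*(C/3)) = 3*(C**2/3) = C**2)
V/F(N(8, -16)) = -66109/((-2/9/8)**2) = -66109/((-2/9*1/8)**2) = -66109/((-1/36)**2) = -66109/1/1296 = -66109*1296 = -85677264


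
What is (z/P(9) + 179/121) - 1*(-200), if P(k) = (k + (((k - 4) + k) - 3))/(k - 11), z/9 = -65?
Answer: 62915/242 ≈ 259.98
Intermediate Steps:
z = -585 (z = 9*(-65) = -585)
P(k) = (-7 + 3*k)/(-11 + k) (P(k) = (k + (((-4 + k) + k) - 3))/(-11 + k) = (k + ((-4 + 2*k) - 3))/(-11 + k) = (k + (-7 + 2*k))/(-11 + k) = (-7 + 3*k)/(-11 + k))
(z/P(9) + 179/121) - 1*(-200) = (-585*(-11 + 9)/(-7 + 3*9) + 179/121) - 1*(-200) = (-585*(-2/(-7 + 27)) + 179*(1/121)) + 200 = (-585/((-½*20)) + 179/121) + 200 = (-585/(-10) + 179/121) + 200 = (-585*(-⅒) + 179/121) + 200 = (117/2 + 179/121) + 200 = 14515/242 + 200 = 62915/242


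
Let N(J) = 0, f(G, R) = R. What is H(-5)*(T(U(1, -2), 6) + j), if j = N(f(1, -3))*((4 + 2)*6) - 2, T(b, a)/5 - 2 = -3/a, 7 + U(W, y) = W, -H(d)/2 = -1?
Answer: 11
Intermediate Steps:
H(d) = 2 (H(d) = -2*(-1) = 2)
U(W, y) = -7 + W
T(b, a) = 10 - 15/a (T(b, a) = 10 + 5*(-3/a) = 10 - 15/a)
j = -2 (j = 0*((4 + 2)*6) - 2 = 0*(6*6) - 2 = 0*36 - 2 = 0 - 2 = -2)
H(-5)*(T(U(1, -2), 6) + j) = 2*((10 - 15/6) - 2) = 2*((10 - 15*⅙) - 2) = 2*((10 - 5/2) - 2) = 2*(15/2 - 2) = 2*(11/2) = 11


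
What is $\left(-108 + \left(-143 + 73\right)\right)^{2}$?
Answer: $31684$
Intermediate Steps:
$\left(-108 + \left(-143 + 73\right)\right)^{2} = \left(-108 - 70\right)^{2} = \left(-178\right)^{2} = 31684$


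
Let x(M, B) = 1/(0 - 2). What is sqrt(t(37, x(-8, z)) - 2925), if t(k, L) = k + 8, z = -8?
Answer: 24*I*sqrt(5) ≈ 53.666*I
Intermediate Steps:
x(M, B) = -1/2 (x(M, B) = 1/(-2) = -1/2)
t(k, L) = 8 + k
sqrt(t(37, x(-8, z)) - 2925) = sqrt((8 + 37) - 2925) = sqrt(45 - 2925) = sqrt(-2880) = 24*I*sqrt(5)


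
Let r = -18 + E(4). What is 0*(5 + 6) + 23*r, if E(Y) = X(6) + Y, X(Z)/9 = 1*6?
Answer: 920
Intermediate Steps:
X(Z) = 54 (X(Z) = 9*(1*6) = 9*6 = 54)
E(Y) = 54 + Y
r = 40 (r = -18 + (54 + 4) = -18 + 58 = 40)
0*(5 + 6) + 23*r = 0*(5 + 6) + 23*40 = 0*11 + 920 = 0 + 920 = 920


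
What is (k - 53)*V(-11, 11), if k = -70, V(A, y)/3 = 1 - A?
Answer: -4428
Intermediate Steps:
V(A, y) = 3 - 3*A (V(A, y) = 3*(1 - A) = 3 - 3*A)
(k - 53)*V(-11, 11) = (-70 - 53)*(3 - 3*(-11)) = -123*(3 + 33) = -123*36 = -4428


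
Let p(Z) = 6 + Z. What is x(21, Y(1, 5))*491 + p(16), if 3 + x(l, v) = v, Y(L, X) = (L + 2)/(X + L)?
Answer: -2411/2 ≈ -1205.5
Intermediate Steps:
Y(L, X) = (2 + L)/(L + X)
x(l, v) = -3 + v
x(21, Y(1, 5))*491 + p(16) = (-3 + (2 + 1)/(1 + 5))*491 + (6 + 16) = (-3 + 3/6)*491 + 22 = (-3 + (⅙)*3)*491 + 22 = (-3 + ½)*491 + 22 = -5/2*491 + 22 = -2455/2 + 22 = -2411/2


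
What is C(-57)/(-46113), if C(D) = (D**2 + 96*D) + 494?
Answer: 91/2427 ≈ 0.037495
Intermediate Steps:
C(D) = 494 + D**2 + 96*D
C(-57)/(-46113) = (494 + (-57)**2 + 96*(-57))/(-46113) = (494 + 3249 - 5472)*(-1/46113) = -1729*(-1/46113) = 91/2427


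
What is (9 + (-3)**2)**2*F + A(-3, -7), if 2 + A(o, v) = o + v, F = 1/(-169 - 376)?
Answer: -6864/545 ≈ -12.594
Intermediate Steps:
F = -1/545 (F = 1/(-545) = -1/545 ≈ -0.0018349)
A(o, v) = -2 + o + v (A(o, v) = -2 + (o + v) = -2 + o + v)
(9 + (-3)**2)**2*F + A(-3, -7) = (9 + (-3)**2)**2*(-1/545) + (-2 - 3 - 7) = (9 + 9)**2*(-1/545) - 12 = 18**2*(-1/545) - 12 = 324*(-1/545) - 12 = -324/545 - 12 = -6864/545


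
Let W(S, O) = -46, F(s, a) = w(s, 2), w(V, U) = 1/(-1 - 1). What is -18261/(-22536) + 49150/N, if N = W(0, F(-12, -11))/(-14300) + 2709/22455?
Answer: 439101904689303/1106535128 ≈ 3.9683e+5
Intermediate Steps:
w(V, U) = -½ (w(V, U) = 1/(-2) = -½)
F(s, a) = -½
N = 441907/3567850 (N = -46/(-14300) + 2709/22455 = -46*(-1/14300) + 2709*(1/22455) = 23/7150 + 301/2495 = 441907/3567850 ≈ 0.12386)
-18261/(-22536) + 49150/N = -18261/(-22536) + 49150/(441907/3567850) = -18261*(-1/22536) + 49150*(3567850/441907) = 2029/2504 + 175359827500/441907 = 439101904689303/1106535128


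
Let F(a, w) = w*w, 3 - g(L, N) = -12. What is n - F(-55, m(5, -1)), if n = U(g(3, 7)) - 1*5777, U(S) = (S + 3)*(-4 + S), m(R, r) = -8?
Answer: -5643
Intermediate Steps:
g(L, N) = 15 (g(L, N) = 3 - 1*(-12) = 3 + 12 = 15)
U(S) = (-4 + S)*(3 + S) (U(S) = (3 + S)*(-4 + S) = (-4 + S)*(3 + S))
F(a, w) = w²
n = -5579 (n = (-12 + 15² - 1*15) - 1*5777 = (-12 + 225 - 15) - 5777 = 198 - 5777 = -5579)
n - F(-55, m(5, -1)) = -5579 - 1*(-8)² = -5579 - 1*64 = -5579 - 64 = -5643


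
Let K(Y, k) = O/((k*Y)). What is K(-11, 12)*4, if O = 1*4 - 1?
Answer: -1/11 ≈ -0.090909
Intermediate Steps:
O = 3 (O = 4 - 1 = 3)
K(Y, k) = 3/(Y*k) (K(Y, k) = 3/((k*Y)) = 3/((Y*k)) = 3*(1/(Y*k)) = 3/(Y*k))
K(-11, 12)*4 = (3/(-11*12))*4 = (3*(-1/11)*(1/12))*4 = -1/44*4 = -1/11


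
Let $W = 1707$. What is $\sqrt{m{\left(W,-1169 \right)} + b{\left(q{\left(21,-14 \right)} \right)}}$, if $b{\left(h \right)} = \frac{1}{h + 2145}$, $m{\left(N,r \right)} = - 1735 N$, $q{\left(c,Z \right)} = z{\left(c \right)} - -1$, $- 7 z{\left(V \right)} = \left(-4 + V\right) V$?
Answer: $\frac{i \sqrt{12998733944030}}{2095} \approx 1720.9 i$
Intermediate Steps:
$z{\left(V \right)} = - \frac{V \left(-4 + V\right)}{7}$ ($z{\left(V \right)} = - \frac{\left(-4 + V\right) V}{7} = - \frac{V \left(-4 + V\right)}{7}$)
$q{\left(c,Z \right)} = 1 + \frac{c \left(4 - c\right)}{7}$ ($q{\left(c,Z \right)} = \frac{c \left(4 - c\right)}{7} - -1 = \frac{c \left(4 - c\right)}{7} + 1 = 1 + \frac{c \left(4 - c\right)}{7}$)
$b{\left(h \right)} = \frac{1}{2145 + h}$
$\sqrt{m{\left(W,-1169 \right)} + b{\left(q{\left(21,-14 \right)} \right)}} = \sqrt{\left(-1735\right) 1707 + \frac{1}{2145 + \left(1 - 3 \left(-4 + 21\right)\right)}} = \sqrt{-2961645 + \frac{1}{2145 + \left(1 - 3 \cdot 17\right)}} = \sqrt{-2961645 + \frac{1}{2145 + \left(1 - 51\right)}} = \sqrt{-2961645 + \frac{1}{2145 - 50}} = \sqrt{-2961645 + \frac{1}{2095}} = \sqrt{- \frac{6204646274}{2095}} = \frac{i \sqrt{12998733944030}}{2095}$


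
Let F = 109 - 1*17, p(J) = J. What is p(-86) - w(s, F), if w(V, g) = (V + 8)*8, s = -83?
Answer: 514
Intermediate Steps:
F = 92 (F = 109 - 17 = 92)
w(V, g) = 64 + 8*V (w(V, g) = (8 + V)*8 = 64 + 8*V)
p(-86) - w(s, F) = -86 - (64 + 8*(-83)) = -86 - (64 - 664) = -86 - 1*(-600) = -86 + 600 = 514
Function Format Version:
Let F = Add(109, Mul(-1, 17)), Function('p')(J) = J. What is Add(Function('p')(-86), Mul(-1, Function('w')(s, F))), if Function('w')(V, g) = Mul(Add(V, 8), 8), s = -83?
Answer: 514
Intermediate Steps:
F = 92 (F = Add(109, -17) = 92)
Function('w')(V, g) = Add(64, Mul(8, V)) (Function('w')(V, g) = Mul(Add(8, V), 8) = Add(64, Mul(8, V)))
Add(Function('p')(-86), Mul(-1, Function('w')(s, F))) = Add(-86, Mul(-1, Add(64, Mul(8, -83)))) = Add(-86, Mul(-1, Add(64, -664))) = Add(-86, Mul(-1, -600)) = Add(-86, 600) = 514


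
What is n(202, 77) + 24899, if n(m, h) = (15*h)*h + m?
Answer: 114036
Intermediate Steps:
n(m, h) = m + 15*h**2 (n(m, h) = 15*h**2 + m = m + 15*h**2)
n(202, 77) + 24899 = (202 + 15*77**2) + 24899 = (202 + 15*5929) + 24899 = (202 + 88935) + 24899 = 89137 + 24899 = 114036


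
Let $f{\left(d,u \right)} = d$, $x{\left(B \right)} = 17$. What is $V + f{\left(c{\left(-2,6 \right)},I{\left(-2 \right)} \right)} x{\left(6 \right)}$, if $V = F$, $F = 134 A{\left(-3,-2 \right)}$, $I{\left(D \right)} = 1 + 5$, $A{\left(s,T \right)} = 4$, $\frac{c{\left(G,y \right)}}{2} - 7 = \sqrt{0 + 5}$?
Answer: $774 + 34 \sqrt{5} \approx 850.03$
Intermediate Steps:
$c{\left(G,y \right)} = 14 + 2 \sqrt{5}$ ($c{\left(G,y \right)} = 14 + 2 \sqrt{0 + 5} = 14 + 2 \sqrt{5}$)
$I{\left(D \right)} = 6$
$F = 536$ ($F = 134 \cdot 4 = 536$)
$V = 536$
$V + f{\left(c{\left(-2,6 \right)},I{\left(-2 \right)} \right)} x{\left(6 \right)} = 536 + \left(14 + 2 \sqrt{5}\right) 17 = 536 + \left(238 + 34 \sqrt{5}\right) = 774 + 34 \sqrt{5}$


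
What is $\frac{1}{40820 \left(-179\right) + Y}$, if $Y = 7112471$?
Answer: $- \frac{1}{194309} \approx -5.1464 \cdot 10^{-6}$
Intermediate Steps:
$\frac{1}{40820 \left(-179\right) + Y} = \frac{1}{40820 \left(-179\right) + 7112471} = \frac{1}{-7306780 + 7112471} = \frac{1}{-194309} = - \frac{1}{194309}$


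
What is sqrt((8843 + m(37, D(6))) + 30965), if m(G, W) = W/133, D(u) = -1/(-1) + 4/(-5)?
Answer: 3*sqrt(1956010385)/665 ≈ 199.52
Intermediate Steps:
D(u) = 1/5 (D(u) = -1*(-1) + 4*(-1/5) = 1 - 4/5 = 1/5)
m(G, W) = W/133 (m(G, W) = W*(1/133) = W/133)
sqrt((8843 + m(37, D(6))) + 30965) = sqrt((8843 + (1/133)*(1/5)) + 30965) = sqrt((8843 + 1/665) + 30965) = sqrt(5880596/665 + 30965) = sqrt(26472321/665) = 3*sqrt(1956010385)/665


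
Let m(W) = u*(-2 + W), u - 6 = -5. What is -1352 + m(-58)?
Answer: -1412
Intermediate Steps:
u = 1 (u = 6 - 5 = 1)
m(W) = -2 + W (m(W) = 1*(-2 + W) = -2 + W)
-1352 + m(-58) = -1352 + (-2 - 58) = -1352 - 60 = -1412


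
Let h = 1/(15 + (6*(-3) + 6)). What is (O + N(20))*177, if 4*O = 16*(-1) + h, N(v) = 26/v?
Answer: -9263/20 ≈ -463.15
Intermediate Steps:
h = ⅓ (h = 1/(15 + (-18 + 6)) = 1/(15 - 12) = 1/3 = ⅓ ≈ 0.33333)
O = -47/12 (O = (16*(-1) + ⅓)/4 = (-16 + ⅓)/4 = (¼)*(-47/3) = -47/12 ≈ -3.9167)
(O + N(20))*177 = (-47/12 + 26/20)*177 = (-47/12 + 26*(1/20))*177 = (-47/12 + 13/10)*177 = -157/60*177 = -9263/20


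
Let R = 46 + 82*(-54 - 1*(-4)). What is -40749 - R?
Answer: -36695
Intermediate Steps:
R = -4054 (R = 46 + 82*(-54 + 4) = 46 + 82*(-50) = 46 - 4100 = -4054)
-40749 - R = -40749 - 1*(-4054) = -40749 + 4054 = -36695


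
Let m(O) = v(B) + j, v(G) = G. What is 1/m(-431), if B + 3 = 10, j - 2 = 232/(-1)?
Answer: -1/223 ≈ -0.0044843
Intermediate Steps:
j = -230 (j = 2 + 232/(-1) = 2 + 232*(-1) = 2 - 232 = -230)
B = 7 (B = -3 + 10 = 7)
m(O) = -223 (m(O) = 7 - 230 = -223)
1/m(-431) = 1/(-223) = -1/223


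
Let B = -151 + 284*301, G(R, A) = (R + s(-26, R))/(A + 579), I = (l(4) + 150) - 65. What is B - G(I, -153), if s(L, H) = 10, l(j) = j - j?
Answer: 36351763/426 ≈ 85333.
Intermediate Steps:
l(j) = 0
I = 85 (I = (0 + 150) - 65 = 150 - 65 = 85)
G(R, A) = (10 + R)/(579 + A) (G(R, A) = (R + 10)/(A + 579) = (10 + R)/(579 + A))
B = 85333 (B = -151 + 85484 = 85333)
B - G(I, -153) = 85333 - (10 + 85)/(579 - 153) = 85333 - 95/426 = 36351763/426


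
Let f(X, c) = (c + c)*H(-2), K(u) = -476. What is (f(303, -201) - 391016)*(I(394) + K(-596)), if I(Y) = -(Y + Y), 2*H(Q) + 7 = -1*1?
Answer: 492211712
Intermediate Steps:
H(Q) = -4 (H(Q) = -7/2 + (-1*1)/2 = -7/2 + (½)*(-1) = -7/2 - ½ = -4)
f(X, c) = -8*c (f(X, c) = (c + c)*(-4) = (2*c)*(-4) = -8*c)
I(Y) = -2*Y
(f(303, -201) - 391016)*(I(394) + K(-596)) = (-8*(-201) - 391016)*(-2*394 - 476) = (1608 - 391016)*(-788 - 476) = -389408*(-1264) = 492211712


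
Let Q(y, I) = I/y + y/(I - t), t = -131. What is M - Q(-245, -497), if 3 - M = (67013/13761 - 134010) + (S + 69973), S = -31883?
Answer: 5635939963993/58759470 ≈ 95915.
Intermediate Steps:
M = 1319929390/13761 (M = 3 - ((67013/13761 - 134010) + (-31883 + 69973)) = 3 - ((67013*(1/13761) - 134010) + 38090) = 3 - ((67013/13761 - 134010) + 38090) = 3 - (-1844044597/13761 + 38090) = 3 - 1*(-1319888107/13761) = 3 + 1319888107/13761 = 1319929390/13761 ≈ 95918.)
Q(y, I) = I/y + y/(131 + I) (Q(y, I) = I/y + y/(I - 1*(-131)) = I/y + y/(I + 131) = I/y + y/(131 + I))
M - Q(-245, -497) = 1319929390/13761 - ((-497)² + (-245)² + 131*(-497))/((-245)*(131 - 497)) = 1319929390/13761 - (-1)*(247009 + 60025 - 65107)/(245*(-366)) = 1319929390/13761 - (-1)*(-1)*241927/(245*366) = 1319929390/13761 - 1*34561/12810 = 1319929390/13761 - 34561/12810 = 5635939963993/58759470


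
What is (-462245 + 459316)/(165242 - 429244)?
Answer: 2929/264002 ≈ 0.011095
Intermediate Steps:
(-462245 + 459316)/(165242 - 429244) = -2929/(-264002) = -2929*(-1/264002) = 2929/264002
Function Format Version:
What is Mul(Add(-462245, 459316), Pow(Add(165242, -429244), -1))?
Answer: Rational(2929, 264002) ≈ 0.011095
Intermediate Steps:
Mul(Add(-462245, 459316), Pow(Add(165242, -429244), -1)) = Mul(-2929, Pow(-264002, -1)) = Mul(-2929, Rational(-1, 264002)) = Rational(2929, 264002)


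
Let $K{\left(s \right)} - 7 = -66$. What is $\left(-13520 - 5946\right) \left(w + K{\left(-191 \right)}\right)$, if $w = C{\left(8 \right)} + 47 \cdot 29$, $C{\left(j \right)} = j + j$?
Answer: $-25695120$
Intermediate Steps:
$C{\left(j \right)} = 2 j$
$w = 1379$ ($w = 2 \cdot 8 + 47 \cdot 29 = 16 + 1363 = 1379$)
$K{\left(s \right)} = -59$ ($K{\left(s \right)} = 7 - 66 = -59$)
$\left(-13520 - 5946\right) \left(w + K{\left(-191 \right)}\right) = \left(-13520 - 5946\right) \left(1379 - 59\right) = \left(-19466\right) 1320 = -25695120$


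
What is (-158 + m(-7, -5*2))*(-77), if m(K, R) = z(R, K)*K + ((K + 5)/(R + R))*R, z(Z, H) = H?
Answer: 8470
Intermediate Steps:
m(K, R) = 5/2 + K**2 + K/2 (m(K, R) = K*K + ((K + 5)/(R + R))*R = K**2 + ((5 + K)/((2*R)))*R = K**2 + ((5 + K)*(1/(2*R)))*R = K**2 + ((5 + K)/(2*R))*R = K**2 + (5/2 + K/2) = 5/2 + K**2 + K/2)
(-158 + m(-7, -5*2))*(-77) = (-158 + (5/2 + (-7)**2 + (1/2)*(-7)))*(-77) = (-158 + (5/2 + 49 - 7/2))*(-77) = (-158 + 48)*(-77) = -110*(-77) = 8470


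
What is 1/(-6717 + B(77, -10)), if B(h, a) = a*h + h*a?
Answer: -1/8257 ≈ -0.00012111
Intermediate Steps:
B(h, a) = 2*a*h (B(h, a) = a*h + a*h = 2*a*h)
1/(-6717 + B(77, -10)) = 1/(-6717 + 2*(-10)*77) = 1/(-6717 - 1540) = 1/(-8257) = -1/8257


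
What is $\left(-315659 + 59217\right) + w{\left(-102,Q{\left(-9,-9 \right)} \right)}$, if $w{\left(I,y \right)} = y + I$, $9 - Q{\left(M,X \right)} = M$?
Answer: $-256526$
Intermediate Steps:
$Q{\left(M,X \right)} = 9 - M$
$w{\left(I,y \right)} = I + y$
$\left(-315659 + 59217\right) + w{\left(-102,Q{\left(-9,-9 \right)} \right)} = \left(-315659 + 59217\right) + \left(-102 + \left(9 - -9\right)\right) = -256442 + \left(-102 + \left(9 + 9\right)\right) = -256442 + \left(-102 + 18\right) = -256442 - 84 = -256526$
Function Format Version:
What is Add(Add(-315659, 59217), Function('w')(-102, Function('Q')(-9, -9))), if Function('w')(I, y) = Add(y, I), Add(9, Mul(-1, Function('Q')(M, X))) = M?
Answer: -256526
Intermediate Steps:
Function('Q')(M, X) = Add(9, Mul(-1, M))
Function('w')(I, y) = Add(I, y)
Add(Add(-315659, 59217), Function('w')(-102, Function('Q')(-9, -9))) = Add(Add(-315659, 59217), Add(-102, Add(9, Mul(-1, -9)))) = Add(-256442, Add(-102, Add(9, 9))) = Add(-256442, Add(-102, 18)) = Add(-256442, -84) = -256526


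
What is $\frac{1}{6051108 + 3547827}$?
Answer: $\frac{1}{9598935} \approx 1.0418 \cdot 10^{-7}$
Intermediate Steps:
$\frac{1}{6051108 + 3547827} = \frac{1}{9598935}$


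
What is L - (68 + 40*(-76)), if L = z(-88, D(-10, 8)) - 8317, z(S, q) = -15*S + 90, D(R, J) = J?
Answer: -3935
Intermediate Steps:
z(S, q) = 90 - 15*S
L = -6907 (L = (90 - 15*(-88)) - 8317 = (90 + 1320) - 8317 = 1410 - 8317 = -6907)
L - (68 + 40*(-76)) = -6907 - (68 + 40*(-76)) = -6907 - (68 - 3040) = -6907 - 1*(-2972) = -6907 + 2972 = -3935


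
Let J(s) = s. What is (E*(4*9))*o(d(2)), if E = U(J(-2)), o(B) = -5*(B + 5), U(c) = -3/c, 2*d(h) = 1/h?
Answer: -2835/2 ≈ -1417.5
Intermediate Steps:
d(h) = 1/(2*h)
o(B) = -25 - 5*B (o(B) = -5*(5 + B) = -25 - 5*B)
E = 3/2 (E = -3/(-2) = -3*(-½) = 3/2 ≈ 1.5000)
(E*(4*9))*o(d(2)) = (3*(4*9)/2)*(-25 - 5/(2*2)) = ((3/2)*36)*(-25 - 5/(2*2)) = 54*(-25 - 5*¼) = 54*(-25 - 5/4) = 54*(-105/4) = -2835/2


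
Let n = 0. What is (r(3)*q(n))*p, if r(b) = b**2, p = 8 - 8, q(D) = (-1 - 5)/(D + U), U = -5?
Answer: 0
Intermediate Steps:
q(D) = -6/(-5 + D) (q(D) = (-1 - 5)/(D - 5) = -6/(-5 + D))
p = 0
(r(3)*q(n))*p = (3**2*(-6/(-5 + 0)))*0 = (9*(-6/(-5)))*0 = (9*(-6*(-1/5)))*0 = (9*(6/5))*0 = (54/5)*0 = 0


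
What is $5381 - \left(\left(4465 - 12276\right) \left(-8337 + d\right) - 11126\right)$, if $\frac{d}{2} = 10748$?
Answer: $102801456$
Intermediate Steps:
$d = 21496$ ($d = 2 \cdot 10748 = 21496$)
$5381 - \left(\left(4465 - 12276\right) \left(-8337 + d\right) - 11126\right) = 5381 - \left(\left(4465 - 12276\right) \left(-8337 + 21496\right) - 11126\right) = 5381 - \left(\left(-7811\right) 13159 - 11126\right) = 5381 - \left(-102784949 - 11126\right) = 5381 - -102796075 = 5381 + 102796075 = 102801456$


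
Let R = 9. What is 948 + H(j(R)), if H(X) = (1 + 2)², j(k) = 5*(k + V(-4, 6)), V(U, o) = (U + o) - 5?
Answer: 957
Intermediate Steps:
V(U, o) = -5 + U + o
j(k) = -15 + 5*k (j(k) = 5*(k + (-5 - 4 + 6)) = 5*(k - 3) = 5*(-3 + k) = -15 + 5*k)
H(X) = 9 (H(X) = 3² = 9)
948 + H(j(R)) = 948 + 9 = 957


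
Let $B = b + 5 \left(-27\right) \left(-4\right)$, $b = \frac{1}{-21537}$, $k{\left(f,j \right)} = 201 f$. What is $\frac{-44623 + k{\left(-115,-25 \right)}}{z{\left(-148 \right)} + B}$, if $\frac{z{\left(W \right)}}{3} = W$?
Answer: $- \frac{1458873306}{2067551} \approx -705.6$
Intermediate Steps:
$z{\left(W \right)} = 3 W$
$b = - \frac{1}{21537} \approx -4.6432 \cdot 10^{-5}$
$B = \frac{11629979}{21537}$ ($B = - \frac{1}{21537} + 5 \left(-27\right) \left(-4\right) = - \frac{1}{21537} - -540 = - \frac{1}{21537} + 540 = \frac{11629979}{21537} \approx 540.0$)
$\frac{-44623 + k{\left(-115,-25 \right)}}{z{\left(-148 \right)} + B} = \frac{-44623 + 201 \left(-115\right)}{3 \left(-148\right) + \frac{11629979}{21537}} = \frac{-44623 - 23115}{-444 + \frac{11629979}{21537}} = - \frac{67738}{\frac{2067551}{21537}} = \left(-67738\right) \frac{21537}{2067551} = - \frac{1458873306}{2067551}$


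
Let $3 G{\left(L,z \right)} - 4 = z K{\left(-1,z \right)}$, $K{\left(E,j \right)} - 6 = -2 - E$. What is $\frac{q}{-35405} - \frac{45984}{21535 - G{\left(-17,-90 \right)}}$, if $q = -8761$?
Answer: $- \frac{4314278749}{2303130655} \approx -1.8732$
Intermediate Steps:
$K{\left(E,j \right)} = 4 - E$ ($K{\left(E,j \right)} = 6 - \left(2 + E\right) = 4 - E$)
$G{\left(L,z \right)} = \frac{4}{3} + \frac{5 z}{3}$ ($G{\left(L,z \right)} = \frac{4}{3} + \frac{z \left(4 - -1\right)}{3} = \frac{4}{3} + \frac{z \left(4 + 1\right)}{3} = \frac{4}{3} + \frac{z 5}{3} = \frac{4}{3} + \frac{5 z}{3}$)
$\frac{q}{-35405} - \frac{45984}{21535 - G{\left(-17,-90 \right)}} = - \frac{8761}{-35405} - \frac{45984}{21535 - \left(\frac{4}{3} + \frac{5}{3} \left(-90\right)\right)} = \left(-8761\right) \left(- \frac{1}{35405}\right) - \frac{45984}{21535 - \left(\frac{4}{3} - 150\right)} = \frac{8761}{35405} - \frac{45984}{21535 - - \frac{446}{3}} = \frac{8761}{35405} - \frac{45984}{21535 + \frac{446}{3}} = \frac{8761}{35405} - \frac{45984}{\frac{65051}{3}} = \frac{8761}{35405} - \frac{137952}{65051} = - \frac{4314278749}{2303130655}$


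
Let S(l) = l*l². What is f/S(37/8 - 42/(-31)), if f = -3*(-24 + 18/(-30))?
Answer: 5628354048/16307727935 ≈ 0.34513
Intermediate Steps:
S(l) = l³
f = 369/5 (f = -3*(-24 + 18*(-1/30)) = -3*(-24 - ⅗) = -3*(-123/5) = 369/5 ≈ 73.800)
f/S(37/8 - 42/(-31)) = 369/(5*((37/8 - 42/(-31))³)) = 369/(5*((37*(⅛) - 42*(-1/31))³)) = 369/(5*((37/8 + 42/31)³)) = 369/(5*((1483/248)³)) = 369/(5*(3261545587/15252992)) = (369/5)*(15252992/3261545587) = 5628354048/16307727935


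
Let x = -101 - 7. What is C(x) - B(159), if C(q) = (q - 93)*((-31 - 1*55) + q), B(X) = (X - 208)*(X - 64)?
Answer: 43649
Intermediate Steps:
B(X) = (-208 + X)*(-64 + X)
x = -108
C(q) = (-93 + q)*(-86 + q) (C(q) = (-93 + q)*((-31 - 55) + q) = (-93 + q)*(-86 + q))
C(x) - B(159) = (7998 + (-108)**2 - 179*(-108)) - (13312 + 159**2 - 272*159) = (7998 + 11664 + 19332) - (13312 + 25281 - 43248) = 38994 - 1*(-4655) = 38994 + 4655 = 43649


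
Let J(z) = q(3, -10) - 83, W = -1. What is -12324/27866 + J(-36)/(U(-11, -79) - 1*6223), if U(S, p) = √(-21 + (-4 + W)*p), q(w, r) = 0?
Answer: -231429117613/539560371215 + 83*√374/38725355 ≈ -0.42888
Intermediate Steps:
U(S, p) = √(-21 - 5*p) (U(S, p) = √(-21 + (-4 - 1)*p) = √(-21 - 5*p))
J(z) = -83 (J(z) = 0 - 83 = -83)
-12324/27866 + J(-36)/(U(-11, -79) - 1*6223) = -12324/27866 - 83/(√(-21 - 5*(-79)) - 1*6223) = -12324*1/27866 - 83/(√(-21 + 395) - 6223) = -6162/13933 - 83/(√374 - 6223) = -6162/13933 - 83/(-6223 + √374)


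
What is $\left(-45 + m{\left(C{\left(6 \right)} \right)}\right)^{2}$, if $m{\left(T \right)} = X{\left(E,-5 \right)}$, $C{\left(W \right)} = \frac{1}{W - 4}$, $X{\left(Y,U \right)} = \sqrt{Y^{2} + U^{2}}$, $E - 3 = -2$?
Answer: $\left(45 - \sqrt{26}\right)^{2} \approx 1592.1$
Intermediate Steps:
$E = 1$ ($E = 3 - 2 = 1$)
$X{\left(Y,U \right)} = \sqrt{U^{2} + Y^{2}}$
$C{\left(W \right)} = \frac{1}{-4 + W}$
$m{\left(T \right)} = \sqrt{26}$ ($m{\left(T \right)} = \sqrt{\left(-5\right)^{2} + 1^{2}} = \sqrt{25 + 1} = \sqrt{26}$)
$\left(-45 + m{\left(C{\left(6 \right)} \right)}\right)^{2} = \left(-45 + \sqrt{26}\right)^{2}$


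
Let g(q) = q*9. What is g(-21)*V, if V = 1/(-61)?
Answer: 189/61 ≈ 3.0984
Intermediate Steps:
V = -1/61 ≈ -0.016393
g(q) = 9*q
g(-21)*V = (9*(-21))*(-1/61) = -189*(-1/61) = 189/61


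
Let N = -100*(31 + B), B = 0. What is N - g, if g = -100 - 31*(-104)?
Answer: -6224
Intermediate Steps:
g = 3124 (g = -100 + 3224 = 3124)
N = -3100 (N = -100*(31 + 0) = -100*31 = -3100)
N - g = -3100 - 1*3124 = -3100 - 3124 = -6224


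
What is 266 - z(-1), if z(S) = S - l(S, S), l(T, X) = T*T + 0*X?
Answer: 268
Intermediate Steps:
l(T, X) = T² (l(T, X) = T² + 0 = T²)
z(S) = S - S²
266 - z(-1) = 266 - (-1)*(1 - 1*(-1)) = 266 - (-1)*(1 + 1) = 266 - (-1)*2 = 266 - 1*(-2) = 266 + 2 = 268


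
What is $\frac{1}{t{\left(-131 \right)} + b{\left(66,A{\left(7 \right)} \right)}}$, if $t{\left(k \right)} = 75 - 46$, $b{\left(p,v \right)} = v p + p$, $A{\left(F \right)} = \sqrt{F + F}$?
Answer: $- \frac{95}{51959} + \frac{66 \sqrt{14}}{51959} \approx 0.0029244$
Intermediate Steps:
$A{\left(F \right)} = \sqrt{2} \sqrt{F}$ ($A{\left(F \right)} = \sqrt{2 F} = \sqrt{2} \sqrt{F}$)
$b{\left(p,v \right)} = p + p v$ ($b{\left(p,v \right)} = p v + p = p + p v$)
$t{\left(k \right)} = 29$ ($t{\left(k \right)} = 75 - 46 = 29$)
$\frac{1}{t{\left(-131 \right)} + b{\left(66,A{\left(7 \right)} \right)}} = \frac{1}{29 + 66 \left(1 + \sqrt{2} \sqrt{7}\right)} = \frac{1}{29 + 66 \left(1 + \sqrt{14}\right)} = \frac{1}{29 + \left(66 + 66 \sqrt{14}\right)} = \frac{1}{95 + 66 \sqrt{14}}$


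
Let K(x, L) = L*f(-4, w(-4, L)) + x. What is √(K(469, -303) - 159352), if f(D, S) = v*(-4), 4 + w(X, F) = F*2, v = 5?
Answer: 11*I*√1263 ≈ 390.93*I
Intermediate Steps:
w(X, F) = -4 + 2*F (w(X, F) = -4 + F*2 = -4 + 2*F)
f(D, S) = -20 (f(D, S) = 5*(-4) = -20)
K(x, L) = x - 20*L (K(x, L) = L*(-20) + x = -20*L + x = x - 20*L)
√(K(469, -303) - 159352) = √((469 - 20*(-303)) - 159352) = √((469 + 6060) - 159352) = √(6529 - 159352) = √(-152823) = 11*I*√1263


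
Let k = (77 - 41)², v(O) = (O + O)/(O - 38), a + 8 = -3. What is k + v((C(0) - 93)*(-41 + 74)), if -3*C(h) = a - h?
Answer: 1937876/1493 ≈ 1298.0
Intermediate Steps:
a = -11 (a = -8 - 3 = -11)
C(h) = 11/3 + h/3 (C(h) = -(-11 - h)/3 = 11/3 + h/3)
v(O) = 2*O/(-38 + O) (v(O) = (2*O)/(-38 + O) = 2*O/(-38 + O))
k = 1296 (k = 36² = 1296)
k + v((C(0) - 93)*(-41 + 74)) = 1296 + 2*(((11/3 + (⅓)*0) - 93)*(-41 + 74))/(-38 + ((11/3 + (⅓)*0) - 93)*(-41 + 74)) = 1296 + 2*(((11/3 + 0) - 93)*33)/(-38 + ((11/3 + 0) - 93)*33) = 1296 + 2*((11/3 - 93)*33)/(-38 + (11/3 - 93)*33) = 1296 + 2*(-268/3*33)/(-38 - 268/3*33) = 1296 + 2*(-2948)/(-38 - 2948) = 1296 + 2*(-2948)/(-2986) = 1296 + 2*(-2948)*(-1/2986) = 1296 + 2948/1493 = 1937876/1493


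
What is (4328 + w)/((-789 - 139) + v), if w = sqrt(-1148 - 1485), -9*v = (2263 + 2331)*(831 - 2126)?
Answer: 19476/2970439 + 9*I*sqrt(2633)/5940878 ≈ 0.0065566 + 7.7735e-5*I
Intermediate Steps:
v = 5949230/9 (v = -(2263 + 2331)*(831 - 2126)/9 = -4594*(-1295)/9 = -1/9*(-5949230) = 5949230/9 ≈ 6.6103e+5)
w = I*sqrt(2633) (w = sqrt(-2633) = I*sqrt(2633) ≈ 51.313*I)
(4328 + w)/((-789 - 139) + v) = (4328 + I*sqrt(2633))/((-789 - 139) + 5949230/9) = (4328 + I*sqrt(2633))/(-928 + 5949230/9) = (4328 + I*sqrt(2633))/(5940878/9) = (4328 + I*sqrt(2633))*(9/5940878) = 19476/2970439 + 9*I*sqrt(2633)/5940878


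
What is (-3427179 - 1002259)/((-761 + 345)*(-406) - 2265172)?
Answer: 170363/80626 ≈ 2.1130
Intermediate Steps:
(-3427179 - 1002259)/((-761 + 345)*(-406) - 2265172) = -4429438/(-416*(-406) - 2265172) = -4429438/(168896 - 2265172) = -4429438/(-2096276) = -4429438*(-1/2096276) = 170363/80626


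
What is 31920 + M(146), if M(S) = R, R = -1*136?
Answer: 31784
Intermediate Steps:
R = -136
M(S) = -136
31920 + M(146) = 31920 - 136 = 31784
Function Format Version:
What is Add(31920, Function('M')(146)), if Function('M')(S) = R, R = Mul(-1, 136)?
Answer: 31784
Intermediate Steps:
R = -136
Function('M')(S) = -136
Add(31920, Function('M')(146)) = Add(31920, -136) = 31784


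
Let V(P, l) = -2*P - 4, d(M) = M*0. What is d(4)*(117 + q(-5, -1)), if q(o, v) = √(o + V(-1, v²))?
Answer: 0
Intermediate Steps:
d(M) = 0
V(P, l) = -4 - 2*P
q(o, v) = √(-2 + o) (q(o, v) = √(o + (-4 - 2*(-1))) = √(o + (-4 + 2)) = √(o - 2) = √(-2 + o))
d(4)*(117 + q(-5, -1)) = 0*(117 + √(-2 - 5)) = 0*(117 + √(-7)) = 0*(117 + I*√7) = 0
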